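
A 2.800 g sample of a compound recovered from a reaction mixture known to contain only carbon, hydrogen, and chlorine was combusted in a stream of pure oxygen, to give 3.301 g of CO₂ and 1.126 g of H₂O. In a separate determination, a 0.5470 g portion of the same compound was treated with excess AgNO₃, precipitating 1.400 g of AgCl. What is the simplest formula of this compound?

C3H5Cl2

mol C = 3.301 g CO₂ ÷ 44.009 g/mol = 0.075007 mol
mol H = 2 × 1.126 g H₂O ÷ 18.015 g/mol = 0.12501 mol
From the AgCl data: mol Cl per gram of compound = (1.400 ÷ 143.318) ÷ 0.5470 = 0.017858 mol/g, so in the 2.800 g combustion sample mol Cl = 0.050003 mol
Divide by the smallest (0.050003 mol): C 1.500, H 2.500, Cl 1.000
Multiplying each by 2 gives whole numbers: C 3.00, H 5.00, Cl 2.00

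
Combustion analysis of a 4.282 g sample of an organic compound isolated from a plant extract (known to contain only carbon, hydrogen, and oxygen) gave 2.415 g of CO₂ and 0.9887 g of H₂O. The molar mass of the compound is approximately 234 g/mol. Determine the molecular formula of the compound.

C3H6O12

mol C = 2.415 g CO₂ ÷ 44.009 g/mol = 0.054875 mol
mol H = 2 × 0.9887 g H₂O ÷ 18.015 g/mol = 0.10976 mol
mass O = 4.282 − (0.65911 + 0.11064) = 3.5123 g → mol O = 3.5123 ÷ 15.999 = 0.21953 mol
Divide by the smallest (0.054875 mol): C 1.000, H 2.000, O 4.001
Empirical formula: CH2O4
Empirical-formula mass = 78.02 g/mol; 234 ÷ 78.02 ≈ 3, so the molecular formula is C3H6O12.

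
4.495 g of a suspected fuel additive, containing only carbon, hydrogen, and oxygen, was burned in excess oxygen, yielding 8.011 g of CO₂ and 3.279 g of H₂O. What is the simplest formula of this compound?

mol C = 8.011 g CO₂ ÷ 44.009 g/mol = 0.18203 mol
mol H = 2 × 3.279 g H₂O ÷ 18.015 g/mol = 0.36403 mol
mass O = 4.495 − (2.1864 + 0.36694) = 1.9417 g → mol O = 1.9417 ÷ 15.999 = 0.12136 mol
Divide by the smallest (0.12136 mol): C 1.500, H 3.000, O 1.000
Multiplying each by 2 gives whole numbers: C 3.00, H 6.00, O 2.00

C3H6O2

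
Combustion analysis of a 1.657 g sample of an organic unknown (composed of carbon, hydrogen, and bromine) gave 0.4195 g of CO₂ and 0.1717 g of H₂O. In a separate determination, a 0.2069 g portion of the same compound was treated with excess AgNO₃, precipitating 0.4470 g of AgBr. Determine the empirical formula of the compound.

mol C = 0.4195 g CO₂ ÷ 44.009 g/mol = 0.0095321 mol
mol H = 2 × 0.1717 g H₂O ÷ 18.015 g/mol = 0.019062 mol
From the AgBr data: mol Br per gram of compound = (0.4470 ÷ 187.772) ÷ 0.2069 = 0.011506 mol/g, so in the 1.657 g combustion sample mol Br = 0.019065 mol
Divide by the smallest (0.0095321 mol): C 1.000, H 2.000, Br 2.000

CH2Br2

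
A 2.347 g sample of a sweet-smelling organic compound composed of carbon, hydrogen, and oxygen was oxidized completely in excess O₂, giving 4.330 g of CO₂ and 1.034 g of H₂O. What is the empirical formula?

C6H7O4

mol C = 4.330 g CO₂ ÷ 44.009 g/mol = 0.098389 mol
mol H = 2 × 1.034 g H₂O ÷ 18.015 g/mol = 0.11479 mol
mass O = 2.347 − (1.1817 + 0.11571) = 1.0495 g → mol O = 1.0495 ÷ 15.999 = 0.065600 mol
Divide by the smallest (0.065600 mol): C 1.500, H 1.750, O 1.000
Multiplying each by 4 gives whole numbers: C 6.00, H 7.00, O 4.00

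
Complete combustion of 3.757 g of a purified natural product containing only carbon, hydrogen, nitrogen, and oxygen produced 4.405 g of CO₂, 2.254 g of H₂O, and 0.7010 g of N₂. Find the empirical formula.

C2H5NO2

mol C = 4.405 g CO₂ ÷ 44.009 g/mol = 0.10009 mol
mol H = 2 × 2.254 g H₂O ÷ 18.015 g/mol = 0.25024 mol
mol N = 2 × 0.7010 g N₂ ÷ 28.014 g/mol = 0.050046 mol
mass O = 3.757 − (1.2022 + 0.25224 + 0.70100) = 1.6015 g → mol O = 1.6015 ÷ 15.999 = 0.10010 mol
Divide by the smallest (0.050046 mol): C 2.000, H 5.000, N 1.000, O 2.000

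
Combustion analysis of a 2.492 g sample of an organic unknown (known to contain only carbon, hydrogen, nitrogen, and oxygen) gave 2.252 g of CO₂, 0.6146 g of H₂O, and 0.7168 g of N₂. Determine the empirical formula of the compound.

C3H4N3O4

mol C = 2.252 g CO₂ ÷ 44.009 g/mol = 0.051171 mol
mol H = 2 × 0.6146 g H₂O ÷ 18.015 g/mol = 0.068232 mol
mol N = 2 × 0.7168 g N₂ ÷ 28.014 g/mol = 0.051174 mol
mass O = 2.492 − (0.61462 + 0.068778 + 0.71680) = 1.0918 g → mol O = 1.0918 ÷ 15.999 = 0.068242 mol
Divide by the smallest (0.051171 mol): C 1.000, H 1.333, N 1.000, O 1.334
Multiplying each by 3 gives whole numbers: C 3.00, H 4.00, N 3.00, O 4.00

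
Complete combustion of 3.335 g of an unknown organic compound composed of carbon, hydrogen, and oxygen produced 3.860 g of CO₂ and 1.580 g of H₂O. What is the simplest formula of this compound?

C2H4O3

mol C = 3.860 g CO₂ ÷ 44.009 g/mol = 0.087709 mol
mol H = 2 × 1.580 g H₂O ÷ 18.015 g/mol = 0.17541 mol
mass O = 3.335 − (1.0535 + 0.17681) = 2.1047 g → mol O = 2.1047 ÷ 15.999 = 0.13155 mol
Divide by the smallest (0.087709 mol): C 1.000, H 2.000, O 1.500
Multiplying each by 2 gives whole numbers: C 2.00, H 4.00, O 3.00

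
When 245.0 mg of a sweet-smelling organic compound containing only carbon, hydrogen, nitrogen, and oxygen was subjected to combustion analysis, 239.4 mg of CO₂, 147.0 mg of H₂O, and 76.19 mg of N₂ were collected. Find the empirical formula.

CH3NO

mol C = 0.2394 g CO₂ ÷ 44.009 g/mol = 0.0054398 mol
mol H = 2 × 0.1470 g H₂O ÷ 18.015 g/mol = 0.016320 mol
mol N = 2 × 0.07619 g N₂ ÷ 28.014 g/mol = 0.0054394 mol
mass O = 0.2450 − (0.065337 + 0.016450 + 0.076190) = 0.087022 g → mol O = 0.087022 ÷ 15.999 = 0.0054392 mol
Divide by the smallest (0.0054392 mol): C 1.000, H 3.000, N 1.000, O 1.000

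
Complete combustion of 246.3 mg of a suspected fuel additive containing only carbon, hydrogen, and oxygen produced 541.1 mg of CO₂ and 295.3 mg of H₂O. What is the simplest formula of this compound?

C3H8O

mol C = 0.5411 g CO₂ ÷ 44.009 g/mol = 0.012295 mol
mol H = 2 × 0.2953 g H₂O ÷ 18.015 g/mol = 0.032784 mol
mass O = 0.2463 − (0.14768 + 0.033046) = 0.065576 g → mol O = 0.065576 ÷ 15.999 = 0.0040988 mol
Divide by the smallest (0.0040988 mol): C 3.000, H 7.998, O 1.000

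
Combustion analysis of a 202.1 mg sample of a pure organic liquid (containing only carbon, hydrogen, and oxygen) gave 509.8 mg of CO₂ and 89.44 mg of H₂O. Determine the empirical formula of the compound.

mol C = 0.5098 g CO₂ ÷ 44.009 g/mol = 0.011584 mol
mol H = 2 × 0.08944 g H₂O ÷ 18.015 g/mol = 0.0099295 mol
mass O = 0.2021 − (0.13914 + 0.010009) = 0.052956 g → mol O = 0.052956 ÷ 15.999 = 0.0033099 mol
Divide by the smallest (0.0033099 mol): C 3.500, H 3.000, O 1.000
Multiplying each by 2 gives whole numbers: C 7.00, H 6.00, O 2.00

C7H6O2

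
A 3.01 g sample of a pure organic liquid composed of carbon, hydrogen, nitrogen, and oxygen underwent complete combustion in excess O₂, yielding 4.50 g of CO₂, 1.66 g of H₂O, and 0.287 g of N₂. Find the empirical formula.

C5H9NO4

mol C = 4.50 g CO₂ ÷ 44.009 g/mol = 0.1023 mol
mol H = 2 × 1.66 g H₂O ÷ 18.015 g/mol = 0.1843 mol
mol N = 2 × 0.287 g N₂ ÷ 28.014 g/mol = 0.02049 mol
mass O = 3.01 − (1.228 + 0.1858 + 0.2870) = 1.309 g → mol O = 1.309 ÷ 15.999 = 0.08182 mol
Divide by the smallest (0.02049 mol): C 4.990, H 8.994, N 1.000, O 3.993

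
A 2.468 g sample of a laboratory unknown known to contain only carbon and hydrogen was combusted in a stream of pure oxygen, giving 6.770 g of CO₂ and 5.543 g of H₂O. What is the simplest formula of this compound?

CH4

mol C = 6.770 g CO₂ ÷ 44.009 g/mol = 0.15383 mol
mol H = 2 × 5.543 g H₂O ÷ 18.015 g/mol = 0.61538 mol
Divide by the smallest (0.15383 mol): C 1.000, H 4.000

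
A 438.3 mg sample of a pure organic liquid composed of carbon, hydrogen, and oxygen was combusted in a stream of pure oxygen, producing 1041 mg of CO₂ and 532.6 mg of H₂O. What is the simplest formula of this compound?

C4H10O

mol C = 1.041 g CO₂ ÷ 44.009 g/mol = 0.023654 mol
mol H = 2 × 0.5326 g H₂O ÷ 18.015 g/mol = 0.059129 mol
mass O = 0.4383 − (0.28411 + 0.059602) = 0.094587 g → mol O = 0.094587 ÷ 15.999 = 0.0059121 mol
Divide by the smallest (0.0059121 mol): C 4.001, H 10.001, O 1.000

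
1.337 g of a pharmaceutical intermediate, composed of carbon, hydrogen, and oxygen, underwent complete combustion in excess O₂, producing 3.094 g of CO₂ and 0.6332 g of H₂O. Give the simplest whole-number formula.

C8H8O3

mol C = 3.094 g CO₂ ÷ 44.009 g/mol = 0.070304 mol
mol H = 2 × 0.6332 g H₂O ÷ 18.015 g/mol = 0.070297 mol
mass O = 1.337 − (0.84442 + 0.070859) = 0.42172 g → mol O = 0.42172 ÷ 15.999 = 0.026359 mol
Divide by the smallest (0.026359 mol): C 2.667, H 2.667, O 1.000
Multiplying each by 3 gives whole numbers: C 8.00, H 8.00, O 3.00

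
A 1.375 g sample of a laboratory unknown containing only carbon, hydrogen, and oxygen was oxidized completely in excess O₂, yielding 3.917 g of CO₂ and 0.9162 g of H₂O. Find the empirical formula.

mol C = 3.917 g CO₂ ÷ 44.009 g/mol = 0.089005 mol
mol H = 2 × 0.9162 g H₂O ÷ 18.015 g/mol = 0.10172 mol
mass O = 1.375 − (1.0690 + 0.10253) = 0.20344 g → mol O = 0.20344 ÷ 15.999 = 0.012716 mol
Divide by the smallest (0.012716 mol): C 7.000, H 7.999, O 1.000

C7H8O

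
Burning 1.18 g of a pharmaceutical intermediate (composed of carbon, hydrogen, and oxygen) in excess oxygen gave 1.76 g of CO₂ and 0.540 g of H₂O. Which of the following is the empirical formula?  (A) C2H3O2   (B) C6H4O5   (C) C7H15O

(A) C2H3O2

mol C = 1.76 g CO₂ ÷ 44.009 g/mol = 0.03999 mol
mol H = 2 × 0.540 g H₂O ÷ 18.015 g/mol = 0.05995 mol
mass O = 1.18 − (0.4803 + 0.06043) = 0.6392 g → mol O = 0.6392 ÷ 15.999 = 0.03995 mol
Divide by the smallest (0.03995 mol): C 1.001, H 1.500, O 1.000
Multiplying each by 2 gives whole numbers: C 2.00, H 3.00, O 2.00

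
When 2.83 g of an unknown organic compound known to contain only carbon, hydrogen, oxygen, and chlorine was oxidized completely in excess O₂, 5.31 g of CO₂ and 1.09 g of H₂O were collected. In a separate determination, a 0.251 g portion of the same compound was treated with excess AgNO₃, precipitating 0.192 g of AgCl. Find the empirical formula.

C8H8ClO3

mol C = 5.31 g CO₂ ÷ 44.009 g/mol = 0.1207 mol
mol H = 2 × 1.09 g H₂O ÷ 18.015 g/mol = 0.1210 mol
From the AgCl data: mol Cl per gram of compound = (0.192 ÷ 143.318) ÷ 0.251 = 0.005337 mol/g, so in the 2.83 g combustion sample mol Cl = 0.01510 mol
mass O = 2.83 − (1.449 + 0.1220 + 0.5355) = 0.7233 g → mol O = 0.7233 ÷ 15.999 = 0.04521 mol
Divide by the smallest (0.01510 mol): C 7.988, H 8.011, Cl 1.000, O 2.993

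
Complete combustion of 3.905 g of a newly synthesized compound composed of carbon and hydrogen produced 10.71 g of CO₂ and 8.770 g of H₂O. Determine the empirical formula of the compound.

mol C = 10.71 g CO₂ ÷ 44.009 g/mol = 0.24336 mol
mol H = 2 × 8.770 g H₂O ÷ 18.015 g/mol = 0.97363 mol
Divide by the smallest (0.24336 mol): C 1.000, H 4.001

CH4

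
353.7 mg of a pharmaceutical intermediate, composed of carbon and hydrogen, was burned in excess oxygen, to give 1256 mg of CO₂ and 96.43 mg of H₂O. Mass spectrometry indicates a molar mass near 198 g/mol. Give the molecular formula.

mol C = 1.256 g CO₂ ÷ 44.009 g/mol = 0.028540 mol
mol H = 2 × 0.09643 g H₂O ÷ 18.015 g/mol = 0.010706 mol
Divide by the smallest (0.010706 mol): C 2.666, H 1.000
Multiplying each by 3 gives whole numbers: C 8.00, H 3.00
Empirical formula: C8H3
Empirical-formula mass = 99.11 g/mol; 198 ÷ 99.11 ≈ 2, so the molecular formula is C16H6.

C16H6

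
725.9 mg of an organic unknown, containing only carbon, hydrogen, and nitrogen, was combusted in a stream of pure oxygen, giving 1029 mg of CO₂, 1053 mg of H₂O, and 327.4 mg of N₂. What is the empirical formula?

mol C = 1.029 g CO₂ ÷ 44.009 g/mol = 0.023382 mol
mol H = 2 × 1.053 g H₂O ÷ 18.015 g/mol = 0.11690 mol
mol N = 2 × 0.3274 g N₂ ÷ 28.014 g/mol = 0.023374 mol
Divide by the smallest (0.023374 mol): C 1.000, H 5.001, N 1.000

CH5N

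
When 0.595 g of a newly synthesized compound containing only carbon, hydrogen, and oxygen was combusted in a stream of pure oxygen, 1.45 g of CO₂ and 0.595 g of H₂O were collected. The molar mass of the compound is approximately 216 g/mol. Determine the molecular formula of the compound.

mol C = 1.45 g CO₂ ÷ 44.009 g/mol = 0.03295 mol
mol H = 2 × 0.595 g H₂O ÷ 18.015 g/mol = 0.06606 mol
mass O = 0.595 − (0.3957 + 0.06658) = 0.1327 g → mol O = 0.1327 ÷ 15.999 = 0.008293 mol
Divide by the smallest (0.008293 mol): C 3.973, H 7.965, O 1.000
Empirical formula: C4H8O
Empirical-formula mass = 72.11 g/mol; 216 ÷ 72.11 ≈ 3, so the molecular formula is C12H24O3.

C12H24O3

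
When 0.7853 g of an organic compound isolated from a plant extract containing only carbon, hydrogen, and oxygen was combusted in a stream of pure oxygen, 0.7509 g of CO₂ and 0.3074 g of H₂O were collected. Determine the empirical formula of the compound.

mol C = 0.7509 g CO₂ ÷ 44.009 g/mol = 0.017062 mol
mol H = 2 × 0.3074 g H₂O ÷ 18.015 g/mol = 0.034127 mol
mass O = 0.7853 − (0.20494 + 0.034400) = 0.54596 g → mol O = 0.54596 ÷ 15.999 = 0.034125 mol
Divide by the smallest (0.017062 mol): C 1.000, H 2.000, O 2.000

CH2O2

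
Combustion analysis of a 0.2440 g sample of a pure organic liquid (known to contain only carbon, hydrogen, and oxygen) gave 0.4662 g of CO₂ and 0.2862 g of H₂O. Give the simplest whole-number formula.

mol C = 0.4662 g CO₂ ÷ 44.009 g/mol = 0.010593 mol
mol H = 2 × 0.2862 g H₂O ÷ 18.015 g/mol = 0.031774 mol
mass O = 0.2440 − (0.12724 + 0.032028) = 0.084736 g → mol O = 0.084736 ÷ 15.999 = 0.0052964 mol
Divide by the smallest (0.0052964 mol): C 2.000, H 5.999, O 1.000

C2H6O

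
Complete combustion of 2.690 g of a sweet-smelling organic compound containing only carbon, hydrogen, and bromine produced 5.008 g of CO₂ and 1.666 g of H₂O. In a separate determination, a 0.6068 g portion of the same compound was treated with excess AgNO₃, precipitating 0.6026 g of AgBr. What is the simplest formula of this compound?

mol C = 5.008 g CO₂ ÷ 44.009 g/mol = 0.11379 mol
mol H = 2 × 1.666 g H₂O ÷ 18.015 g/mol = 0.18496 mol
From the AgBr data: mol Br per gram of compound = (0.6026 ÷ 187.772) ÷ 0.6068 = 0.0052887 mol/g, so in the 2.690 g combustion sample mol Br = 0.014227 mol
Divide by the smallest (0.014227 mol): C 7.999, H 13.001, Br 1.000

C8H13Br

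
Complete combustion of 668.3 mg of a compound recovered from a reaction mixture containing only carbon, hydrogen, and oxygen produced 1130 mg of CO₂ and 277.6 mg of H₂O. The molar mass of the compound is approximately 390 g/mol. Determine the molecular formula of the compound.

C15H18O12

mol C = 1.130 g CO₂ ÷ 44.009 g/mol = 0.025677 mol
mol H = 2 × 0.2776 g H₂O ÷ 18.015 g/mol = 0.030819 mol
mass O = 0.6683 − (0.30840 + 0.031065) = 0.32883 g → mol O = 0.32883 ÷ 15.999 = 0.020553 mol
Divide by the smallest (0.020553 mol): C 1.249, H 1.499, O 1.000
Multiplying each by 4 gives whole numbers: C 5.00, H 6.00, O 4.00
Empirical formula: C5H6O4
Empirical-formula mass = 130.10 g/mol; 390 ÷ 130.10 ≈ 3, so the molecular formula is C15H18O12.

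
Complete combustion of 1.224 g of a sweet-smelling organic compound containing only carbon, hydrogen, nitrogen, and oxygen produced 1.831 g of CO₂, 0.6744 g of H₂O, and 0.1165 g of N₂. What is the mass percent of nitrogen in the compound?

mol C = 1.831 g CO₂ ÷ 44.009 g/mol = 0.041605 mol
mol H = 2 × 0.6744 g H₂O ÷ 18.015 g/mol = 0.074871 mol
mol N = 2 × 0.1165 g N₂ ÷ 28.014 g/mol = 0.0083173 mol
mass O = 1.224 − (0.49972 + 0.075470 + 0.11650) = 0.53231 g → mol O = 0.53231 ÷ 15.999 = 0.033272 mol
mass % N = 0.11650 g ÷ 1.224 g × 100%

9.52%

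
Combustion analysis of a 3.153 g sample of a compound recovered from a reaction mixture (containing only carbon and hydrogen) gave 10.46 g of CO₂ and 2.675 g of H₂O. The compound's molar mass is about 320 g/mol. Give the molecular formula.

mol C = 10.46 g CO₂ ÷ 44.009 g/mol = 0.23768 mol
mol H = 2 × 2.675 g H₂O ÷ 18.015 g/mol = 0.29697 mol
Divide by the smallest (0.23768 mol): C 1.000, H 1.249
Multiplying each by 4 gives whole numbers: C 4.00, H 5.00
Empirical formula: C4H5
Empirical-formula mass = 53.08 g/mol; 320 ÷ 53.08 ≈ 6, so the molecular formula is C24H30.

C24H30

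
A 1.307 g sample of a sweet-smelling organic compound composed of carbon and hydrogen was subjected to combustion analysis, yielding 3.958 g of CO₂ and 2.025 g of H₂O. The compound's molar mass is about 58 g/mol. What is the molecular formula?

mol C = 3.958 g CO₂ ÷ 44.009 g/mol = 0.089936 mol
mol H = 2 × 2.025 g H₂O ÷ 18.015 g/mol = 0.22481 mol
Divide by the smallest (0.089936 mol): C 1.000, H 2.500
Multiplying each by 2 gives whole numbers: C 2.00, H 5.00
Empirical formula: C2H5
Empirical-formula mass = 29.06 g/mol; 58 ÷ 29.06 ≈ 2, so the molecular formula is C4H10.

C4H10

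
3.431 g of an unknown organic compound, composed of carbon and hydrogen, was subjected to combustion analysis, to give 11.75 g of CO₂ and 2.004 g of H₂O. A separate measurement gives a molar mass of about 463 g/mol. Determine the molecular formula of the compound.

mol C = 11.75 g CO₂ ÷ 44.009 g/mol = 0.26699 mol
mol H = 2 × 2.004 g H₂O ÷ 18.015 g/mol = 0.22248 mol
Divide by the smallest (0.22248 mol): C 1.200, H 1.000
Multiplying each by 5 gives whole numbers: C 6.00, H 5.00
Empirical formula: C6H5
Empirical-formula mass = 77.11 g/mol; 463 ÷ 77.11 ≈ 6, so the molecular formula is C36H30.

C36H30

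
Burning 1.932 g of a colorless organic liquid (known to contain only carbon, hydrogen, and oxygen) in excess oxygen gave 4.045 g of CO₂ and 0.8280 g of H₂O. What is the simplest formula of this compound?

mol C = 4.045 g CO₂ ÷ 44.009 g/mol = 0.091913 mol
mol H = 2 × 0.8280 g H₂O ÷ 18.015 g/mol = 0.091923 mol
mass O = 1.932 − (1.1040 + 0.092659) = 0.73537 g → mol O = 0.73537 ÷ 15.999 = 0.045964 mol
Divide by the smallest (0.045964 mol): C 2.000, H 2.000, O 1.000

C2H2O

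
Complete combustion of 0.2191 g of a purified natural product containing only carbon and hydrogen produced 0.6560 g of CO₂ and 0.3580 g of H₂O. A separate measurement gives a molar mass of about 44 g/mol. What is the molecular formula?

mol C = 0.6560 g CO₂ ÷ 44.009 g/mol = 0.014906 mol
mol H = 2 × 0.3580 g H₂O ÷ 18.015 g/mol = 0.039745 mol
Divide by the smallest (0.014906 mol): C 1.000, H 2.666
Multiplying each by 3 gives whole numbers: C 3.00, H 8.00
Empirical formula: C3H8
Empirical-formula mass = 44.10 g/mol; 44 ÷ 44.10 ≈ 1, so the molecular formula is C3H8.

C3H8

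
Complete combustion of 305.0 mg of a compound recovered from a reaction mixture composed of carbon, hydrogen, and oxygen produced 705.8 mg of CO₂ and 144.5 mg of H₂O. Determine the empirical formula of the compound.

C8H8O3

mol C = 0.7058 g CO₂ ÷ 44.009 g/mol = 0.016038 mol
mol H = 2 × 0.1445 g H₂O ÷ 18.015 g/mol = 0.016042 mol
mass O = 0.3050 − (0.19263 + 0.016171) = 0.096202 g → mol O = 0.096202 ÷ 15.999 = 0.0060130 mol
Divide by the smallest (0.0060130 mol): C 2.667, H 2.668, O 1.000
Multiplying each by 3 gives whole numbers: C 8.00, H 8.00, O 3.00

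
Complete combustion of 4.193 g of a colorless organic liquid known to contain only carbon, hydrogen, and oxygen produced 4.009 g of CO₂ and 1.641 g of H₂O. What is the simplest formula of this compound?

mol C = 4.009 g CO₂ ÷ 44.009 g/mol = 0.091095 mol
mol H = 2 × 1.641 g H₂O ÷ 18.015 g/mol = 0.18218 mol
mass O = 4.193 − (1.0941 + 0.18364) = 2.9152 g → mol O = 2.9152 ÷ 15.999 = 0.18221 mol
Divide by the smallest (0.091095 mol): C 1.000, H 2.000, O 2.000

CH2O2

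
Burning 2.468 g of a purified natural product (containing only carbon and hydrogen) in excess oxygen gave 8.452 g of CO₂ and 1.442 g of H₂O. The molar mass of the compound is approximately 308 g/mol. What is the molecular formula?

mol C = 8.452 g CO₂ ÷ 44.009 g/mol = 0.19205 mol
mol H = 2 × 1.442 g H₂O ÷ 18.015 g/mol = 0.16009 mol
Divide by the smallest (0.16009 mol): C 1.200, H 1.000
Multiplying each by 5 gives whole numbers: C 6.00, H 5.00
Empirical formula: C6H5
Empirical-formula mass = 77.11 g/mol; 308 ÷ 77.11 ≈ 4, so the molecular formula is C24H20.

C24H20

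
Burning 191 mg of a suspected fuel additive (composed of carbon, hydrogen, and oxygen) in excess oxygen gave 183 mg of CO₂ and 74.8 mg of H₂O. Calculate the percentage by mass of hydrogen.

4.4%

mol C = 0.183 g CO₂ ÷ 44.009 g/mol = 0.004158 mol
mol H = 2 × 0.0748 g H₂O ÷ 18.015 g/mol = 0.008304 mol
mass O = 0.191 − (0.04994 + 0.008371) = 0.1327 g → mol O = 0.1327 ÷ 15.999 = 0.008293 mol
mass % H = 0.008371 g ÷ 0.191 g × 100%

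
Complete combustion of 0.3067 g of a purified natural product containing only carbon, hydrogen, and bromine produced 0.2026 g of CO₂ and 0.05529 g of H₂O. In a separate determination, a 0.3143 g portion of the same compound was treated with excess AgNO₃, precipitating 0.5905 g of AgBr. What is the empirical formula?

mol C = 0.2026 g CO₂ ÷ 44.009 g/mol = 0.0046036 mol
mol H = 2 × 0.05529 g H₂O ÷ 18.015 g/mol = 0.0061382 mol
From the AgBr data: mol Br per gram of compound = (0.5905 ÷ 187.772) ÷ 0.3143 = 0.010006 mol/g, so in the 0.3067 g combustion sample mol Br = 0.0030687 mol
Divide by the smallest (0.0030687 mol): C 1.500, H 2.000, Br 1.000
Multiplying each by 2 gives whole numbers: C 3.00, H 4.00, Br 2.00

C3H4Br2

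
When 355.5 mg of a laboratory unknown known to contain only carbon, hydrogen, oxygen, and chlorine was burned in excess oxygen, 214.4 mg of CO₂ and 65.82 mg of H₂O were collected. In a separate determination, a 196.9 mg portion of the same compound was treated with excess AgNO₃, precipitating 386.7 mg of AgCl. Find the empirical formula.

mol C = 0.2144 g CO₂ ÷ 44.009 g/mol = 0.0048717 mol
mol H = 2 × 0.06582 g H₂O ÷ 18.015 g/mol = 0.0073072 mol
From the AgCl data: mol Cl per gram of compound = (0.3867 ÷ 143.318) ÷ 0.1969 = 0.013703 mol/g, so in the 0.3555 g combustion sample mol Cl = 0.0048716 mol
mass O = 0.3555 − (0.058514 + 0.0073657 + 0.17270) = 0.11692 g → mol O = 0.11692 ÷ 15.999 = 0.0073082 mol
Divide by the smallest (0.0048716 mol): C 1.000, H 1.500, Cl 1.000, O 1.500
Multiplying each by 2 gives whole numbers: C 2.00, H 3.00, Cl 2.00, O 3.00

C2H3Cl2O3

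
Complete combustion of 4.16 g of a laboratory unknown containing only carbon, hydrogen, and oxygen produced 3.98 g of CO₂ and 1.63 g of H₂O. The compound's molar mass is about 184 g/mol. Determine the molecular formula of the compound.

C4H8O8

mol C = 3.98 g CO₂ ÷ 44.009 g/mol = 0.09044 mol
mol H = 2 × 1.63 g H₂O ÷ 18.015 g/mol = 0.1810 mol
mass O = 4.16 − (1.086 + 0.1824) = 2.891 g → mol O = 2.891 ÷ 15.999 = 0.1807 mol
Divide by the smallest (0.09044 mol): C 1.000, H 2.001, O 1.998
Empirical formula: CH2O2
Empirical-formula mass = 46.02 g/mol; 184 ÷ 46.02 ≈ 4, so the molecular formula is C4H8O8.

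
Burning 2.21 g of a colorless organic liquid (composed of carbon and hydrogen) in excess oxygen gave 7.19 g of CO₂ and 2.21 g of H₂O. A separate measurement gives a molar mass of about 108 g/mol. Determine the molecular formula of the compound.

mol C = 7.19 g CO₂ ÷ 44.009 g/mol = 0.1634 mol
mol H = 2 × 2.21 g H₂O ÷ 18.015 g/mol = 0.2454 mol
Divide by the smallest (0.1634 mol): C 1.000, H 1.502
Multiplying each by 2 gives whole numbers: C 2.00, H 3.00
Empirical formula: C2H3
Empirical-formula mass = 27.05 g/mol; 108 ÷ 27.05 ≈ 4, so the molecular formula is C8H12.

C8H12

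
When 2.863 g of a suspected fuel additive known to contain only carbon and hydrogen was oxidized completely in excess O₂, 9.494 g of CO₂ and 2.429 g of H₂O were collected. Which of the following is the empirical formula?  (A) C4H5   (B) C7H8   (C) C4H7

(A) C4H5

mol C = 9.494 g CO₂ ÷ 44.009 g/mol = 0.21573 mol
mol H = 2 × 2.429 g H₂O ÷ 18.015 g/mol = 0.26966 mol
Divide by the smallest (0.21573 mol): C 1.000, H 1.250
Multiplying each by 4 gives whole numbers: C 4.00, H 5.00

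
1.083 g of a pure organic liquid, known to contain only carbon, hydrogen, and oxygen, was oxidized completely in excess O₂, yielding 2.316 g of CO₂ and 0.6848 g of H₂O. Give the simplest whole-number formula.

mol C = 2.316 g CO₂ ÷ 44.009 g/mol = 0.052626 mol
mol H = 2 × 0.6848 g H₂O ÷ 18.015 g/mol = 0.076026 mol
mass O = 1.083 − (0.63209 + 0.076634) = 0.37428 g → mol O = 0.37428 ÷ 15.999 = 0.023394 mol
Divide by the smallest (0.023394 mol): C 2.250, H 3.250, O 1.000
Multiplying each by 4 gives whole numbers: C 9.00, H 13.00, O 4.00

C9H13O4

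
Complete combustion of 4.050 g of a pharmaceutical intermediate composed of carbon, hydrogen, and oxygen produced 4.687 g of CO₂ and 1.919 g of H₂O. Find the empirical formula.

C2H4O3

mol C = 4.687 g CO₂ ÷ 44.009 g/mol = 0.10650 mol
mol H = 2 × 1.919 g H₂O ÷ 18.015 g/mol = 0.21304 mol
mass O = 4.050 − (1.2792 + 0.21475) = 2.5561 g → mol O = 2.5561 ÷ 15.999 = 0.15976 mol
Divide by the smallest (0.10650 mol): C 1.000, H 2.000, O 1.500
Multiplying each by 2 gives whole numbers: C 2.00, H 4.00, O 3.00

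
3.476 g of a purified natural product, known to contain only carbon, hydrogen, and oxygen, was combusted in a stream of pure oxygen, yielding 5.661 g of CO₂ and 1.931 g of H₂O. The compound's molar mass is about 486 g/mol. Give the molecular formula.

C18H30O15

mol C = 5.661 g CO₂ ÷ 44.009 g/mol = 0.12863 mol
mol H = 2 × 1.931 g H₂O ÷ 18.015 g/mol = 0.21438 mol
mass O = 3.476 − (1.5450 + 0.21609) = 1.7149 g → mol O = 1.7149 ÷ 15.999 = 0.10719 mol
Divide by the smallest (0.10719 mol): C 1.200, H 2.000, O 1.000
Multiplying each by 5 gives whole numbers: C 6.00, H 10.00, O 5.00
Empirical formula: C6H10O5
Empirical-formula mass = 162.14 g/mol; 486 ÷ 162.14 ≈ 3, so the molecular formula is C18H30O15.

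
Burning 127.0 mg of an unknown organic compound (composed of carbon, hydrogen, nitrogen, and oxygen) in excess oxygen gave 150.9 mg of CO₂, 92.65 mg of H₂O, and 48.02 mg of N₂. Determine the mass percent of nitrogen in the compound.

37.81%

mol C = 0.1509 g CO₂ ÷ 44.009 g/mol = 0.0034288 mol
mol H = 2 × 0.09265 g H₂O ÷ 18.015 g/mol = 0.010286 mol
mol N = 2 × 0.04802 g N₂ ÷ 28.014 g/mol = 0.0034283 mol
mass O = 0.1270 − (0.041184 + 0.010368 + 0.048020) = 0.027428 g → mol O = 0.027428 ÷ 15.999 = 0.0017144 mol
mass % N = 0.048020 g ÷ 0.1270 g × 100%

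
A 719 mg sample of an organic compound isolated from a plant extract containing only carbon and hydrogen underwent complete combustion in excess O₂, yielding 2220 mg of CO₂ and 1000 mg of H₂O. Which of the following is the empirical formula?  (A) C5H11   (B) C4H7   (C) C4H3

mol C = 2.22 g CO₂ ÷ 44.009 g/mol = 0.05044 mol
mol H = 2 × 1.00 g H₂O ÷ 18.015 g/mol = 0.1110 mol
Divide by the smallest (0.05044 mol): C 1.000, H 2.201
Multiplying each by 5 gives whole numbers: C 5.00, H 11.00

(A) C5H11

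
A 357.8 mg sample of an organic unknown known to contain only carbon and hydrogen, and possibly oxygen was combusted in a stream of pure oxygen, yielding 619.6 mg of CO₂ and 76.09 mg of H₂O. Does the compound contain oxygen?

mol C = 0.6196 g CO₂ ÷ 44.009 g/mol = 0.014079 mol
mol H = 2 × 0.07609 g H₂O ÷ 18.015 g/mol = 0.0084474 mol
C and H account for only 0.17762 g of the 0.3578 g sample; the remaining 0.18018 g must be oxygen.

yes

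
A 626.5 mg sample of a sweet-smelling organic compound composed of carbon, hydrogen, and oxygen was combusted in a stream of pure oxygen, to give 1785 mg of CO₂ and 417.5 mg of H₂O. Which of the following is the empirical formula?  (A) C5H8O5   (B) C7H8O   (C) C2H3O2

(B) C7H8O

mol C = 1.785 g CO₂ ÷ 44.009 g/mol = 0.040560 mol
mol H = 2 × 0.4175 g H₂O ÷ 18.015 g/mol = 0.046350 mol
mass O = 0.6265 − (0.48716 + 0.046721) = 0.092614 g → mol O = 0.092614 ÷ 15.999 = 0.0057887 mol
Divide by the smallest (0.0057887 mol): C 7.007, H 8.007, O 1.000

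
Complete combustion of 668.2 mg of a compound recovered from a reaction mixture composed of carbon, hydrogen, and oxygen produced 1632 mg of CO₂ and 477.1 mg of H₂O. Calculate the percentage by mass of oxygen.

25.35%

mol C = 1.632 g CO₂ ÷ 44.009 g/mol = 0.037083 mol
mol H = 2 × 0.4771 g H₂O ÷ 18.015 g/mol = 0.052967 mol
mass O = 0.6682 − (0.44541 + 0.053391) = 0.16940 g → mol O = 0.16940 ÷ 15.999 = 0.010588 mol
mass % O = 0.16940 g ÷ 0.6682 g × 100%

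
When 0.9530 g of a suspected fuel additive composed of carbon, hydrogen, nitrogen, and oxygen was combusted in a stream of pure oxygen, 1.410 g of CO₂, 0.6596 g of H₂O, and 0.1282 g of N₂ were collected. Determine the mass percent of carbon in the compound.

40.38%

mol C = 1.410 g CO₂ ÷ 44.009 g/mol = 0.032039 mol
mol H = 2 × 0.6596 g H₂O ÷ 18.015 g/mol = 0.073228 mol
mol N = 2 × 0.1282 g N₂ ÷ 28.014 g/mol = 0.0091526 mol
mass O = 0.9530 − (0.38482 + 0.073814 + 0.12820) = 0.36617 g → mol O = 0.36617 ÷ 15.999 = 0.022887 mol
mass % C = 0.38482 g ÷ 0.9530 g × 100%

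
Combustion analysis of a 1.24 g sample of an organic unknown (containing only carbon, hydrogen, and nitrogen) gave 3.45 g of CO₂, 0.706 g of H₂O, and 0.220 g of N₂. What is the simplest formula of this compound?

C5H5N

mol C = 3.45 g CO₂ ÷ 44.009 g/mol = 0.07839 mol
mol H = 2 × 0.706 g H₂O ÷ 18.015 g/mol = 0.07838 mol
mol N = 2 × 0.220 g N₂ ÷ 28.014 g/mol = 0.01571 mol
Divide by the smallest (0.01571 mol): C 4.991, H 4.990, N 1.000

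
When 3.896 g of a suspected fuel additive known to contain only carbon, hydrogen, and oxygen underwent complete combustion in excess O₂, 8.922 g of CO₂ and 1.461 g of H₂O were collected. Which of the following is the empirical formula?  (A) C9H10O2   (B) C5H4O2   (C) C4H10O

mol C = 8.922 g CO₂ ÷ 44.009 g/mol = 0.20273 mol
mol H = 2 × 1.461 g H₂O ÷ 18.015 g/mol = 0.16220 mol
mass O = 3.896 − (2.4350 + 0.16350) = 1.2975 g → mol O = 1.2975 ÷ 15.999 = 0.081099 mol
Divide by the smallest (0.081099 mol): C 2.500, H 2.000, O 1.000
Multiplying each by 2 gives whole numbers: C 5.00, H 4.00, O 2.00

(B) C5H4O2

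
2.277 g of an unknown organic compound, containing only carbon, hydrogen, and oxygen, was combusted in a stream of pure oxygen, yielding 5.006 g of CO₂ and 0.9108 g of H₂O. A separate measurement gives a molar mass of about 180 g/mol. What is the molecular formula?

mol C = 5.006 g CO₂ ÷ 44.009 g/mol = 0.11375 mol
mol H = 2 × 0.9108 g H₂O ÷ 18.015 g/mol = 0.10112 mol
mass O = 2.277 − (1.3662 + 0.10192) = 0.80883 g → mol O = 0.80883 ÷ 15.999 = 0.050555 mol
Divide by the smallest (0.050555 mol): C 2.250, H 2.000, O 1.000
Multiplying each by 4 gives whole numbers: C 9.00, H 8.00, O 4.00
Empirical formula: C9H8O4
Empirical-formula mass = 180.16 g/mol; 180 ÷ 180.16 ≈ 1, so the molecular formula is C9H8O4.

C9H8O4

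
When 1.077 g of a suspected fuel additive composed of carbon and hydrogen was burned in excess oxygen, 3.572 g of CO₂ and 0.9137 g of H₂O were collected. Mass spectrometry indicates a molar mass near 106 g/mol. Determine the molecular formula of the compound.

mol C = 3.572 g CO₂ ÷ 44.009 g/mol = 0.081165 mol
mol H = 2 × 0.9137 g H₂O ÷ 18.015 g/mol = 0.10144 mol
Divide by the smallest (0.081165 mol): C 1.000, H 1.250
Multiplying each by 4 gives whole numbers: C 4.00, H 5.00
Empirical formula: C4H5
Empirical-formula mass = 53.08 g/mol; 106 ÷ 53.08 ≈ 2, so the molecular formula is C8H10.

C8H10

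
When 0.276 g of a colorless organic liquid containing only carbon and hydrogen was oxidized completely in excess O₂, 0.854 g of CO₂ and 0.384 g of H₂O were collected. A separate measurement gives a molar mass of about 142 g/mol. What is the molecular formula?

C10H22

mol C = 0.854 g CO₂ ÷ 44.009 g/mol = 0.01941 mol
mol H = 2 × 0.384 g H₂O ÷ 18.015 g/mol = 0.04263 mol
Divide by the smallest (0.01941 mol): C 1.000, H 2.197
Multiplying each by 5 gives whole numbers: C 5.00, H 10.98
Empirical formula: C5H11
Empirical-formula mass = 71.14 g/mol; 142 ÷ 71.14 ≈ 2, so the molecular formula is C10H22.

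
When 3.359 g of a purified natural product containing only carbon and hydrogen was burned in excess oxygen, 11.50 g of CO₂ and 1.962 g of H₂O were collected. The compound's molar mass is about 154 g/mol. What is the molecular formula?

mol C = 11.50 g CO₂ ÷ 44.009 g/mol = 0.26131 mol
mol H = 2 × 1.962 g H₂O ÷ 18.015 g/mol = 0.21782 mol
Divide by the smallest (0.21782 mol): C 1.200, H 1.000
Multiplying each by 5 gives whole numbers: C 6.00, H 5.00
Empirical formula: C6H5
Empirical-formula mass = 77.11 g/mol; 154 ÷ 77.11 ≈ 2, so the molecular formula is C12H10.

C12H10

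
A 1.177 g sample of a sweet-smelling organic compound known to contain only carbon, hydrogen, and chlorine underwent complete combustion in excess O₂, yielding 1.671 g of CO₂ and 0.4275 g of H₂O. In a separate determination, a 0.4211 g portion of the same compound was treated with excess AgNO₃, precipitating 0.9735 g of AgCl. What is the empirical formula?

mol C = 1.671 g CO₂ ÷ 44.009 g/mol = 0.037970 mol
mol H = 2 × 0.4275 g H₂O ÷ 18.015 g/mol = 0.047460 mol
From the AgCl data: mol Cl per gram of compound = (0.9735 ÷ 143.318) ÷ 0.4211 = 0.016131 mol/g, so in the 1.177 g combustion sample mol Cl = 0.018986 mol
Divide by the smallest (0.018986 mol): C 2.000, H 2.500, Cl 1.000
Multiplying each by 2 gives whole numbers: C 4.00, H 5.00, Cl 2.00

C4H5Cl2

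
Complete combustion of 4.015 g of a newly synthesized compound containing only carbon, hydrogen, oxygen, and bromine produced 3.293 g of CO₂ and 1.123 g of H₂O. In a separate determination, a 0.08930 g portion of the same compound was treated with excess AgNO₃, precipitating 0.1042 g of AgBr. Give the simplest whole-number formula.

C6H10Br2O5

mol C = 3.293 g CO₂ ÷ 44.009 g/mol = 0.074826 mol
mol H = 2 × 1.123 g H₂O ÷ 18.015 g/mol = 0.12467 mol
From the AgBr data: mol Br per gram of compound = (0.1042 ÷ 187.772) ÷ 0.08930 = 0.0062142 mol/g, so in the 4.015 g combustion sample mol Br = 0.024950 mol
mass O = 4.015 − (0.89873 + 0.12567 + 1.9936) = 0.99699 g → mol O = 0.99699 ÷ 15.999 = 0.062316 mol
Divide by the smallest (0.024950 mol): C 2.999, H 4.997, Br 1.000, O 2.498
Multiplying each by 2 gives whole numbers: C 6.00, H 9.99, Br 2.00, O 5.00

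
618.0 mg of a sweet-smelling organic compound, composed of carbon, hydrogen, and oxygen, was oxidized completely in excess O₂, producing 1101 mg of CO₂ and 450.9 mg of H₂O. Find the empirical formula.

mol C = 1.101 g CO₂ ÷ 44.009 g/mol = 0.025018 mol
mol H = 2 × 0.4509 g H₂O ÷ 18.015 g/mol = 0.050058 mol
mass O = 0.6180 − (0.30049 + 0.050459) = 0.26705 g → mol O = 0.26705 ÷ 15.999 = 0.016692 mol
Divide by the smallest (0.016692 mol): C 1.499, H 2.999, O 1.000
Multiplying each by 2 gives whole numbers: C 3.00, H 6.00, O 2.00

C3H6O2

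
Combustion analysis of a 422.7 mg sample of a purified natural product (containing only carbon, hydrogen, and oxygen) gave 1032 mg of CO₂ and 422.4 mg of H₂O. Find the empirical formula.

C4H8O

mol C = 1.032 g CO₂ ÷ 44.009 g/mol = 0.023450 mol
mol H = 2 × 0.4224 g H₂O ÷ 18.015 g/mol = 0.046894 mol
mass O = 0.4227 − (0.28165 + 0.047269) = 0.093776 g → mol O = 0.093776 ÷ 15.999 = 0.0058613 mol
Divide by the smallest (0.0058613 mol): C 4.001, H 8.001, O 1.000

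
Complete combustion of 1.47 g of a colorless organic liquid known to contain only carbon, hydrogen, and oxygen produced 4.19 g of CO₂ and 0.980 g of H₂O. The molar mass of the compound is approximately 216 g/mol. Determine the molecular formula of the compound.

C14H16O2

mol C = 4.19 g CO₂ ÷ 44.009 g/mol = 0.09521 mol
mol H = 2 × 0.980 g H₂O ÷ 18.015 g/mol = 0.1088 mol
mass O = 1.47 − (1.144 + 0.1097) = 0.2168 g → mol O = 0.2168 ÷ 15.999 = 0.01355 mol
Divide by the smallest (0.01355 mol): C 7.026, H 8.029, O 1.000
Empirical formula: C7H8O
Empirical-formula mass = 108.14 g/mol; 216 ÷ 108.14 ≈ 2, so the molecular formula is C14H16O2.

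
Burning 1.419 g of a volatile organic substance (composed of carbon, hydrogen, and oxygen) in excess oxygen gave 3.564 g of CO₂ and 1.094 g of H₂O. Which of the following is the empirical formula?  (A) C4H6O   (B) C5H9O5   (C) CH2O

(A) C4H6O

mol C = 3.564 g CO₂ ÷ 44.009 g/mol = 0.080983 mol
mol H = 2 × 1.094 g H₂O ÷ 18.015 g/mol = 0.12145 mol
mass O = 1.419 − (0.97269 + 0.12243) = 0.32388 g → mol O = 0.32388 ÷ 15.999 = 0.020244 mol
Divide by the smallest (0.020244 mol): C 4.000, H 6.000, O 1.000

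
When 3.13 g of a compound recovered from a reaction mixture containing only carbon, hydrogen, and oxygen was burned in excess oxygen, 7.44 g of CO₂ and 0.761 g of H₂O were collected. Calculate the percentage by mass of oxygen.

32.4%

mol C = 7.44 g CO₂ ÷ 44.009 g/mol = 0.1691 mol
mol H = 2 × 0.761 g H₂O ÷ 18.015 g/mol = 0.08449 mol
mass O = 3.13 − (2.031 + 0.08516) = 1.014 g → mol O = 1.014 ÷ 15.999 = 0.06340 mol
mass % O = 1.014 g ÷ 3.13 g × 100%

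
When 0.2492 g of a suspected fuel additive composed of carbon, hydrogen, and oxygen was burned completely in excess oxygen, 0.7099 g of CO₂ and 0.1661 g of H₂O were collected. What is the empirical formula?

mol C = 0.7099 g CO₂ ÷ 44.009 g/mol = 0.016131 mol
mol H = 2 × 0.1661 g H₂O ÷ 18.015 g/mol = 0.018440 mol
mass O = 0.2492 − (0.19375 + 0.018588) = 0.036865 g → mol O = 0.036865 ÷ 15.999 = 0.0023042 mol
Divide by the smallest (0.0023042 mol): C 7.001, H 8.003, O 1.000

C7H8O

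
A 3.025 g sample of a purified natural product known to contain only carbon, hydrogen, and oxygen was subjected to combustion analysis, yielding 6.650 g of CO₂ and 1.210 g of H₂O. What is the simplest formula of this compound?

mol C = 6.650 g CO₂ ÷ 44.009 g/mol = 0.15111 mol
mol H = 2 × 1.210 g H₂O ÷ 18.015 g/mol = 0.13433 mol
mass O = 3.025 − (1.8149 + 0.13541) = 1.0747 g → mol O = 1.0747 ÷ 15.999 = 0.067171 mol
Divide by the smallest (0.067171 mol): C 2.250, H 2.000, O 1.000
Multiplying each by 4 gives whole numbers: C 9.00, H 8.00, O 4.00

C9H8O4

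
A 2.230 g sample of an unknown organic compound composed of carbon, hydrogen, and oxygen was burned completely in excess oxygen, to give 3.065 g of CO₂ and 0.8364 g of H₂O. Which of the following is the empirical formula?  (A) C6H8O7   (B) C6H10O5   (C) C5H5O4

(A) C6H8O7

mol C = 3.065 g CO₂ ÷ 44.009 g/mol = 0.069645 mol
mol H = 2 × 0.8364 g H₂O ÷ 18.015 g/mol = 0.092856 mol
mass O = 2.230 − (0.83650 + 0.093599) = 1.2999 g → mol O = 1.2999 ÷ 15.999 = 0.081249 mol
Divide by the smallest (0.069645 mol): C 1.000, H 1.333, O 1.167
Multiplying each by 6 gives whole numbers: C 6.00, H 8.00, O 7.00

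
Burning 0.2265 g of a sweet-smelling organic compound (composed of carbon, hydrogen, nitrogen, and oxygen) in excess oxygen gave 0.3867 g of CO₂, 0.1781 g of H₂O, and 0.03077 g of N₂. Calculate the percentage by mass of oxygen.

31.02%

mol C = 0.3867 g CO₂ ÷ 44.009 g/mol = 0.0087868 mol
mol H = 2 × 0.1781 g H₂O ÷ 18.015 g/mol = 0.019772 mol
mol N = 2 × 0.03077 g N₂ ÷ 28.014 g/mol = 0.0021968 mol
mass O = 0.2265 − (0.10554 + 0.019931 + 0.030770) = 0.070261 g → mol O = 0.070261 ÷ 15.999 = 0.0043916 mol
mass % O = 0.070261 g ÷ 0.2265 g × 100%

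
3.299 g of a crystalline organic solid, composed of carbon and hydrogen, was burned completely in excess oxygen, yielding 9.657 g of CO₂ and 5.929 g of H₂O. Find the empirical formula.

CH3

mol C = 9.657 g CO₂ ÷ 44.009 g/mol = 0.21943 mol
mol H = 2 × 5.929 g H₂O ÷ 18.015 g/mol = 0.65823 mol
Divide by the smallest (0.21943 mol): C 1.000, H 3.000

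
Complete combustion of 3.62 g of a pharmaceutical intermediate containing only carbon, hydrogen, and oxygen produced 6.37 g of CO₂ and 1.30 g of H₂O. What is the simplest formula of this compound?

C4H4O3

mol C = 6.37 g CO₂ ÷ 44.009 g/mol = 0.1447 mol
mol H = 2 × 1.30 g H₂O ÷ 18.015 g/mol = 0.1443 mol
mass O = 3.62 − (1.739 + 0.1455) = 1.736 g → mol O = 1.736 ÷ 15.999 = 0.1085 mol
Divide by the smallest (0.1085 mol): C 1.334, H 1.330, O 1.000
Multiplying each by 3 gives whole numbers: C 4.00, H 3.99, O 3.00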